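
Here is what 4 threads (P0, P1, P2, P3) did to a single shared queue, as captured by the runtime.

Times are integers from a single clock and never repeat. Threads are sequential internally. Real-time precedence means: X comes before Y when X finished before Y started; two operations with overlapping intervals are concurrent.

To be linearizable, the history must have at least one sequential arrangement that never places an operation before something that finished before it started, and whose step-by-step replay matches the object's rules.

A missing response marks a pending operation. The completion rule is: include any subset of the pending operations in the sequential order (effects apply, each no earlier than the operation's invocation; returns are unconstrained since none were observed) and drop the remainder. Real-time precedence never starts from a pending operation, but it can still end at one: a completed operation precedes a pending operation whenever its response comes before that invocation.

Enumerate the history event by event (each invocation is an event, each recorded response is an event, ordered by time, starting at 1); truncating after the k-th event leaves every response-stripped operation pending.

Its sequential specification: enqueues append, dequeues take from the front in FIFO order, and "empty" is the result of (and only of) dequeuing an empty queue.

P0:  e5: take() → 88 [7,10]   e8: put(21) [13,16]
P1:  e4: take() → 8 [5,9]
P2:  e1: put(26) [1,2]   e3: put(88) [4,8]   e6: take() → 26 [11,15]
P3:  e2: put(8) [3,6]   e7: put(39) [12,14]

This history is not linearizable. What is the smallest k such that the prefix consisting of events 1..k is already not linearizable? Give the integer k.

events 1..9 are linearizable; a witness order is e1, e2, e3, e5, e4:
1. e1 put(26), leaving queue <26>
2. e2 put(8), leaving queue <26,8>
3. e3 put(88), leaving queue <26,8,88>
4. e5 take() (pending, included), leaving queue <8,88>
5. e4 take() → 8, leaving queue <88>
adding event 10 (e5 responds at 10) leaves no legal real-time order
one such order, e1, e2, e3, e4, e5, breaks at step 4 where e4 take() → 8 is illegal
one such order, e1, e2, e3, e5, e4, breaks at step 4 where e5 take() → 88 is illegal

10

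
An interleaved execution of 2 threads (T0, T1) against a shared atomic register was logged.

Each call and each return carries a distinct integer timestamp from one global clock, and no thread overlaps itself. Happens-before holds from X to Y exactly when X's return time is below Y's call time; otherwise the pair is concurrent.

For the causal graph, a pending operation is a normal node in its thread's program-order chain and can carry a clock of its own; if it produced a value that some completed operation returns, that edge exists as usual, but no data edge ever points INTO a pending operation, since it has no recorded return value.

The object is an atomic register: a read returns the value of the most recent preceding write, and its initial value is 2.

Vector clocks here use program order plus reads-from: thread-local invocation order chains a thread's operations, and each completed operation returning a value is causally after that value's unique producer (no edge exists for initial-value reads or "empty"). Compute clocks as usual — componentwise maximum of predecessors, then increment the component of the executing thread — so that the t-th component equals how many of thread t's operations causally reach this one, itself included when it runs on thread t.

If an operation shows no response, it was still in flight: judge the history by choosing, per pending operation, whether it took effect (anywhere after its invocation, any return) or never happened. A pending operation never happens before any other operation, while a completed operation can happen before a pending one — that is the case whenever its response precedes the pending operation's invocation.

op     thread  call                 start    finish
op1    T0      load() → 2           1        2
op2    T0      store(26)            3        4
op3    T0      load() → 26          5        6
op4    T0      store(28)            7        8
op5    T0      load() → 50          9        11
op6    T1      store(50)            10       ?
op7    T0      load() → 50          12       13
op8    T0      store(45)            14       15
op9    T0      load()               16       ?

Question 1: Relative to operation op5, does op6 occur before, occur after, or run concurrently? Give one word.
Answer: concurrent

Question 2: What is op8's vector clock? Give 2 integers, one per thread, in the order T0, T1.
Answer: (7, 1)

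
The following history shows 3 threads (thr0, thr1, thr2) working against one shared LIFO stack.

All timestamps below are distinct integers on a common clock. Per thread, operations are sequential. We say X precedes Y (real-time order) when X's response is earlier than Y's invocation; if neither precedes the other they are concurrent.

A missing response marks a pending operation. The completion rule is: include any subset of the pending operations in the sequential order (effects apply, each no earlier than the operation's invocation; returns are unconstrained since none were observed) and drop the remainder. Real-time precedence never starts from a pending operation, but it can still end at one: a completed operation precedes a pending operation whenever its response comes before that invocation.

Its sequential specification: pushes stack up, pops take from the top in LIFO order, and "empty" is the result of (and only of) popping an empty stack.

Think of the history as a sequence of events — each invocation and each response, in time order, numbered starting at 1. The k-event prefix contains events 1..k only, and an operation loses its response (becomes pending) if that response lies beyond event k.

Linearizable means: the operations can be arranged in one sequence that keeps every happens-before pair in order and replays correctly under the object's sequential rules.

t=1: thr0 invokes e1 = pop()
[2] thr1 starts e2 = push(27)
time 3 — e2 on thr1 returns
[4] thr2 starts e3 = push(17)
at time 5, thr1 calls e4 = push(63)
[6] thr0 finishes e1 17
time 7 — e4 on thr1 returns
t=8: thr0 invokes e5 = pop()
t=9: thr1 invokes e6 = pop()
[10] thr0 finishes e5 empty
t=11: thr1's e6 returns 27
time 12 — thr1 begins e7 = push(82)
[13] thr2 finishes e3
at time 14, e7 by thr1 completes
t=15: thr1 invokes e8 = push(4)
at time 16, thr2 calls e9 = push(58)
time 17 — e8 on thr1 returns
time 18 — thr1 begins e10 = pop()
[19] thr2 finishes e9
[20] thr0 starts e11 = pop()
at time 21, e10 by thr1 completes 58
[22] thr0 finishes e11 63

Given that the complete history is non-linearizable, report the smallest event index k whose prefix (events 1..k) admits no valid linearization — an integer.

10

one valid order for events 1..9 is e2, e3, e1, e4:
after step 1 (e2 push(27)): stack <27>
after step 2 (e3 push(17) (pending, included)): stack <27,17>
after step 3 (e1 pop() → 17): stack <27>
after step 4 (e4 push(63)): stack <27,63>
event 10 — e5's response, time 10 — after it, nothing linearizes
including or dropping the 2 pending operations (e3, e6) in any combination fails
for example e1, e2, e4, e5 (pending dropped) fails at step 1: e1 pop() → 17 is not legal there
for example e2, e1, e4, e5 (pending dropped) fails at step 2: e1 pop() → 17 is not legal there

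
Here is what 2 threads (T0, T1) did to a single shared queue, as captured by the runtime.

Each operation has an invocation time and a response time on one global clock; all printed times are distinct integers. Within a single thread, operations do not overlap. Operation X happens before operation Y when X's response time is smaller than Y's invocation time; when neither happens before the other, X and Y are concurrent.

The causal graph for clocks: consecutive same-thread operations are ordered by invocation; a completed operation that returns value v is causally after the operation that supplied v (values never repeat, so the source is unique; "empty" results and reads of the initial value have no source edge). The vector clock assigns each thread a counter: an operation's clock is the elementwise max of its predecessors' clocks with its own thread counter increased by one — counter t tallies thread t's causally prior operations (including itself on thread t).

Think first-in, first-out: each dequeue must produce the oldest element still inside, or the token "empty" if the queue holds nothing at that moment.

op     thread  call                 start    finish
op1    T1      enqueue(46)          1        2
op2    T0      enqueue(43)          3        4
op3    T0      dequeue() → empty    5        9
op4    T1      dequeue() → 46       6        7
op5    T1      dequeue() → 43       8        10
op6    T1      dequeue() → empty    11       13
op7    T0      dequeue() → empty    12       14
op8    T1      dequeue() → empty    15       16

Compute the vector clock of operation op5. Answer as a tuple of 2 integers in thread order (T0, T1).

root op op1, invoked 1: fresh clock plus T1's own tick → (0, 1)
root op op2, invoked 3: fresh clock plus T0's own tick → (1, 0)
op4 (invocation 6): componentwise max over VC(op1)=(0, 1), +1 at T1, giving (0, 2)
op3 (invocation 5): componentwise max over VC(op2)=(1, 0), +1 at T0, giving (2, 0)
op7 (invocation 12): componentwise max over VC(op3)=(2, 0), +1 at T0, giving (3, 0)
op5 (invocation 8): componentwise max over VC(op2)=(1, 0), VC(op4)=(0, 2), +1 at T1, giving (1, 3)
op6 (invocation 11): componentwise max over VC(op5)=(1, 3), +1 at T1, giving (1, 4)
op8 (invocation 15): componentwise max over VC(op6)=(1, 4), +1 at T1, giving (1, 5)
target: VC(op5) = (1, 3)

(1, 3)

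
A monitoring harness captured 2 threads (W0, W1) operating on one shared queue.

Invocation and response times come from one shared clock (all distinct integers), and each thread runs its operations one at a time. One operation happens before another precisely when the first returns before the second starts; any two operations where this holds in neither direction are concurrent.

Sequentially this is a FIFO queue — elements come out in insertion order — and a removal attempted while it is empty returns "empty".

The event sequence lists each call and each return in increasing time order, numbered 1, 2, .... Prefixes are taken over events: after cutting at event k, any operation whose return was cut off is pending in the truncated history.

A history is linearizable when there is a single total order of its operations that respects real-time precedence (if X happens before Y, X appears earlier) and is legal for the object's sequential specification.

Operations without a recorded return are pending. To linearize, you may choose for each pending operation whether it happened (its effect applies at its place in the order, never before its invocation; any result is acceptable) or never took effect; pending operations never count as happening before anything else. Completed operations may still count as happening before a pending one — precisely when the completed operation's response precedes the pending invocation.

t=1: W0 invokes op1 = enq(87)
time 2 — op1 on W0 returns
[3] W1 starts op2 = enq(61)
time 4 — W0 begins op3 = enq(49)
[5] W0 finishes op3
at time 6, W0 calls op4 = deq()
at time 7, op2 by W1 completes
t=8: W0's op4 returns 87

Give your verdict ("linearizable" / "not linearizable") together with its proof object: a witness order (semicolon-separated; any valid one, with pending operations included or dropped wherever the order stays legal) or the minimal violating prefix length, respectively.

linearizable — witness: op1; op2; op3; op4

after step 1 (op1 enq(87)): queue <87>
after step 2 (op2 enq(61)): queue <87,61>
after step 3 (op3 enq(49)): queue <87,61,49>
after step 4 (op4 deq() → 87): queue <61,49>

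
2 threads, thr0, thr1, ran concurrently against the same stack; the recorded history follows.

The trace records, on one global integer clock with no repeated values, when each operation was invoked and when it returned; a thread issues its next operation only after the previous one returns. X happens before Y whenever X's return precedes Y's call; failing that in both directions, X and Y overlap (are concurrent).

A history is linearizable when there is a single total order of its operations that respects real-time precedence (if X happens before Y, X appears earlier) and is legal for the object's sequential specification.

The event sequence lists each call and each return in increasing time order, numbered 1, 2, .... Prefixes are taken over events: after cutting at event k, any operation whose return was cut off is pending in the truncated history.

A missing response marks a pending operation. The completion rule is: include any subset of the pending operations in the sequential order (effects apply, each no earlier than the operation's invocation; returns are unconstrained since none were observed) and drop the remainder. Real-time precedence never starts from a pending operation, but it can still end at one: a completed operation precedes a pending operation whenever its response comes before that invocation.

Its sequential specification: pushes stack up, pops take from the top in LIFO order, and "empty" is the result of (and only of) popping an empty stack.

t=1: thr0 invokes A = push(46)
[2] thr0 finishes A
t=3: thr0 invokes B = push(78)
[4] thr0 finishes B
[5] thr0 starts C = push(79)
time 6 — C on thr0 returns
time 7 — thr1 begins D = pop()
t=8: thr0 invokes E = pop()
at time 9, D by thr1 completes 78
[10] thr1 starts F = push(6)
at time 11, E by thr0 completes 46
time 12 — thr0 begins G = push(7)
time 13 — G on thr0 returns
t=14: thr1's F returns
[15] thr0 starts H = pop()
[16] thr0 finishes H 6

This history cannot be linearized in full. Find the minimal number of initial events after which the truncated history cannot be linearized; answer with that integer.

11

events 1..10 are linearizable; a witness order is A, B, C, E, D:
step 1: A push(46) — stack <46>
step 2: B push(78) — stack <46,78>
step 3: C push(79) — stack <46,78,79>
step 4: E pop() (pending, included) — stack <46,78>
step 5: D pop() → 78 — stack <46>
event 11 — E's response, time 11 — after it, nothing linearizes
including or dropping the 1 pending operation (F) in any combination fails
e.g. A, B, C, D, E (pending dropped): illegal at step 4, since D pop() → 78 cannot apply there
e.g. A, B, C, E, D (pending dropped): illegal at step 4, since E pop() → 46 cannot apply there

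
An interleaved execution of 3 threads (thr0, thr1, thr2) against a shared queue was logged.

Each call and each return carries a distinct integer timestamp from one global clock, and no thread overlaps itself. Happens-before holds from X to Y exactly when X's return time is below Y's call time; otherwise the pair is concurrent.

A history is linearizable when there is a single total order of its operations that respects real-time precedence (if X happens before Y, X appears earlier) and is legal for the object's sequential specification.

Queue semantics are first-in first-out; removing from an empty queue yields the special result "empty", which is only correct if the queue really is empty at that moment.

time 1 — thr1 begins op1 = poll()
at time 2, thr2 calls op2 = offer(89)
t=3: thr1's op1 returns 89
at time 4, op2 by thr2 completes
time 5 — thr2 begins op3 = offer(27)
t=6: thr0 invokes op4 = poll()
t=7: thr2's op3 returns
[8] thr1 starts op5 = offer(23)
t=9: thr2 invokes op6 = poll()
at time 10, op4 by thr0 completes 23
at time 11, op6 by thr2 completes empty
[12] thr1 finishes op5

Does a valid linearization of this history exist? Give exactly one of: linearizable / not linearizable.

not linearizable

the violation lands at event 11, op6's response at time 11: events 1..10 linearize, events 1..11 do not
every one of the 6 real-time-consistent orders over 5 completed queue ops fails the sequential spec
no completion choice of the 1 pending operation (op5) rescues it — every subset was tried
take op1, op2, op3, op4, op6 (pending dropped): step 1 already fails, because op1 poll() → 89 cannot occur there
take op1, op2, op3, op6, op4 (pending dropped): step 1 already fails, because op1 poll() → 89 cannot occur there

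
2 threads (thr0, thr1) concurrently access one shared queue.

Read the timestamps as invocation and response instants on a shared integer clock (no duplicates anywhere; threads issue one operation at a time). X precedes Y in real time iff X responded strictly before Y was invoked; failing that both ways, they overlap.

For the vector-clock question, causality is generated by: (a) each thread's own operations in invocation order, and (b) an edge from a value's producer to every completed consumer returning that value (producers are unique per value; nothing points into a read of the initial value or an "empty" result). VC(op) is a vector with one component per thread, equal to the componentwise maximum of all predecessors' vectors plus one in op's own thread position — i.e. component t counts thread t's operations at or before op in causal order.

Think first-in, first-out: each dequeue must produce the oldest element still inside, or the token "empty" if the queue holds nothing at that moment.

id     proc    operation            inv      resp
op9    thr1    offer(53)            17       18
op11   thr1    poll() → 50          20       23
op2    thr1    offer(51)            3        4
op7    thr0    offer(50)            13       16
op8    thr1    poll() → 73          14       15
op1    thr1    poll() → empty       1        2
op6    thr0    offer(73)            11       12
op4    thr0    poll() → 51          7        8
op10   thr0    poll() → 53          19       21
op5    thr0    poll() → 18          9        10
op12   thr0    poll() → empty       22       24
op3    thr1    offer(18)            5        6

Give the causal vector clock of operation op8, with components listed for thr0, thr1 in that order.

VC(op1, invoked at 1): no causal predecessors; +1 on thr1 → (0, 1)
VC(op2, invoked at 3): max of VC(op1)=(0, 1), then +1 on thread thr1 → (0, 2)
VC(op3, invoked at 5): max of VC(op2)=(0, 2), then +1 on thread thr1 → (0, 3)
VC(op4, invoked at 7): max of VC(op2)=(0, 2), then +1 on thread thr0 → (1, 2)
VC(op5, invoked at 9): max of VC(op3)=(0, 3), VC(op4)=(1, 2), then +1 on thread thr0 → (2, 3)
VC(op6, invoked at 11): max of VC(op5)=(2, 3), then +1 on thread thr0 → (3, 3)
VC(op8, invoked at 14): max of VC(op3)=(0, 3), VC(op6)=(3, 3), then +1 on thread thr1 → (3, 4)
VC(op7, invoked at 13): max of VC(op6)=(3, 3), then +1 on thread thr0 → (4, 3)
VC(op9, invoked at 17): max of VC(op8)=(3, 4), then +1 on thread thr1 → (3, 5)
VC(op11, invoked at 20): max of VC(op7)=(4, 3), VC(op9)=(3, 5), then +1 on thread thr1 → (4, 6)
VC(op10, invoked at 19): max of VC(op7)=(4, 3), VC(op9)=(3, 5), then +1 on thread thr0 → (5, 5)
VC(op12, invoked at 22): max of VC(op10)=(5, 5), then +1 on thread thr0 → (6, 5)
target: VC(op8) = (3, 4)

(3, 4)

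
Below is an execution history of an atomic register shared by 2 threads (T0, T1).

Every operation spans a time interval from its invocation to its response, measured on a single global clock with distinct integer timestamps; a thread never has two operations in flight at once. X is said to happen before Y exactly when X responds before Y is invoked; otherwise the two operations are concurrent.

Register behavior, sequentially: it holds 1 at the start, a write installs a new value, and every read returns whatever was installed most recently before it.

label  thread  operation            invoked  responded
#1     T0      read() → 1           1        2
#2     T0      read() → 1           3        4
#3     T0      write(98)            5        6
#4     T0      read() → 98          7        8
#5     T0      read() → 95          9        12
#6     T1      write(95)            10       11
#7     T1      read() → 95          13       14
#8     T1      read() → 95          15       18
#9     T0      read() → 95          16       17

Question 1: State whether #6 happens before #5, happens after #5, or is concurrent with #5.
concurrent

#6 spans [10,11], #5 spans [9,12]
the intervals overlap in both directions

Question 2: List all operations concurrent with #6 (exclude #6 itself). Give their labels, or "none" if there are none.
#5

#6 spans [10,11]: anything still running between times 10 and 11 counts as concurrent
#1 [1,2]: before
#2 [3,4]: before
#3 [5,6]: before
#4 [7,8]: before
#5 [9,12]: concurrent
#7 [13,14]: after
#8 [15,18]: after
#9 [16,17]: after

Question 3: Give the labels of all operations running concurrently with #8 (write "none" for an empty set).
#9

overlap test against #8 [15,18]: concurrent iff the interval meets 15..18
#1 [1,2]: before
#2 [3,4]: before
#3 [5,6]: before
#4 [7,8]: before
#5 [9,12]: before
#6 [10,11]: before
#7 [13,14]: before
#9 [16,17]: concurrent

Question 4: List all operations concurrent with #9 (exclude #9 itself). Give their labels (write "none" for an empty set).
#8

concurrent with #9 ([16,17]): every op whose interval crosses 16..17
#1 [1,2]: before
#2 [3,4]: before
#3 [5,6]: before
#4 [7,8]: before
#5 [9,12]: before
#6 [10,11]: before
#7 [13,14]: before
#8 [15,18]: concurrent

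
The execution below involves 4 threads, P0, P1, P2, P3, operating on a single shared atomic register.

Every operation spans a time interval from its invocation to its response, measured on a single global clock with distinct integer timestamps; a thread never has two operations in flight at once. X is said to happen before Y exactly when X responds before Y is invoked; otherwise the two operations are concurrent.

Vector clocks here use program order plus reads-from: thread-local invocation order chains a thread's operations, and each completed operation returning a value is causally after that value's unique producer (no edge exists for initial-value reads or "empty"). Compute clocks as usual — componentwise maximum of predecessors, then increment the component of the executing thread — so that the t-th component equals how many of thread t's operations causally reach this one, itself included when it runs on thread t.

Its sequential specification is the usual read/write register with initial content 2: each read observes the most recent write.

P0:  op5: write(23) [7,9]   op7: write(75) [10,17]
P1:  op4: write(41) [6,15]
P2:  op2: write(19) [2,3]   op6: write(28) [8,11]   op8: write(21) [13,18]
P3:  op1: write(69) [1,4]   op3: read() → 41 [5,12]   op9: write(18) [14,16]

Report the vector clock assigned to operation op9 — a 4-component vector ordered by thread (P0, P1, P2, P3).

op1, invoked 1, has no incoming edges; only P3's bump applies → (0, 0, 0, 1)
op2, invoked 2, has no incoming edges; only P2's bump applies → (0, 0, 1, 0)
op4, invoked 6, has no incoming edges; only P1's bump applies → (0, 1, 0, 0)
op5, invoked 7, has no incoming edges; only P0's bump applies → (1, 0, 0, 0)
merge at op6 (invoked 8): VC(op2)=(0, 0, 1, 0), own-thread bump on P2 → (0, 0, 2, 0)
merge at op7 (invoked 10): VC(op5)=(1, 0, 0, 0), own-thread bump on P0 → (2, 0, 0, 0)
merge at op8 (invoked 13): VC(op6)=(0, 0, 2, 0), own-thread bump on P2 → (0, 0, 3, 0)
merge at op3 (invoked 5): VC(op1)=(0, 0, 0, 1), VC(op4)=(0, 1, 0, 0), own-thread bump on P3 → (0, 1, 0, 2)
merge at op9 (invoked 14): VC(op3)=(0, 1, 0, 2), own-thread bump on P3 → (0, 1, 0, 3)
target: VC(op9) = (0, 1, 0, 3)

(0, 1, 0, 3)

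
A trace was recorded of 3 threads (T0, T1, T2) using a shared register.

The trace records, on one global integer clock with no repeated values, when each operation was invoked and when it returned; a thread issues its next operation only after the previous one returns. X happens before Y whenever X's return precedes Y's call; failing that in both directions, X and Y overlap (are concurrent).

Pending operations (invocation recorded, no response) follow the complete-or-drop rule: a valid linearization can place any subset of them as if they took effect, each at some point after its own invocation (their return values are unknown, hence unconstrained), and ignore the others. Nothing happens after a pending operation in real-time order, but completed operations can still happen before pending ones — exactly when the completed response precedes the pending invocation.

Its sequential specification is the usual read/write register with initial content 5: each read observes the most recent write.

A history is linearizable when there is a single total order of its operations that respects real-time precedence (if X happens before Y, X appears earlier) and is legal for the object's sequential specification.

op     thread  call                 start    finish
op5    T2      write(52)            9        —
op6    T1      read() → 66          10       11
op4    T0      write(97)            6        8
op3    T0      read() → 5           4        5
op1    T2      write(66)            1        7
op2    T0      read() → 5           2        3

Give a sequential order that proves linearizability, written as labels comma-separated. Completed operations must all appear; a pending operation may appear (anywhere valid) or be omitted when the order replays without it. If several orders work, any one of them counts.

op2, op3, op4, op1, op6

1. op2 read() → 5, leaving value 5
2. op3 read() → 5, leaving value 5
3. op4 write(97), leaving value 97
4. op1 write(66), leaving value 66
5. op6 read() → 66, leaving value 66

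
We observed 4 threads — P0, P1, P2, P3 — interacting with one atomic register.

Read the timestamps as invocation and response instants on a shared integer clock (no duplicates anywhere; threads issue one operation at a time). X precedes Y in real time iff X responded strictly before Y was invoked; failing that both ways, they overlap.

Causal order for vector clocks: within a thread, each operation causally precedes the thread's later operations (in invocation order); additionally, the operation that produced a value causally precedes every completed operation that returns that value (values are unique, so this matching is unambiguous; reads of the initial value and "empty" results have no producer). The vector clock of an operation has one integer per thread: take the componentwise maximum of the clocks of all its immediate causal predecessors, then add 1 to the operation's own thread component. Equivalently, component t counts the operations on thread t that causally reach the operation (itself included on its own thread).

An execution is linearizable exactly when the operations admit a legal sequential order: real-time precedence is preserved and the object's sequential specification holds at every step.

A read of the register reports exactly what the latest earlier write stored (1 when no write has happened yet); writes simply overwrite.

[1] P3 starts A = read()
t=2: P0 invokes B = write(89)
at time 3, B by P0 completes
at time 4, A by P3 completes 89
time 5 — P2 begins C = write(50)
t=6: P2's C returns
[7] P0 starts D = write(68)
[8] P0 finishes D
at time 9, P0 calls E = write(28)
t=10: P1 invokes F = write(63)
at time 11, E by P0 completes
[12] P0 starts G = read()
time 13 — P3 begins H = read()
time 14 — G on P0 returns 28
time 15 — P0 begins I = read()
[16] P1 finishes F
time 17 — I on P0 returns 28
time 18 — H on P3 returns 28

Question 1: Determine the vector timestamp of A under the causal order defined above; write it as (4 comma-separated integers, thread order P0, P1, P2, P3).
Answer: (1, 0, 0, 1)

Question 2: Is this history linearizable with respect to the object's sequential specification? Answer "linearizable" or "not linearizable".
a witness: B, A, C, D, E, G, H, I, F
after step 1 (B write(89)): value 89
after step 2 (A read() → 89): value 89
after step 3 (C write(50)): value 50
after step 4 (D write(68)): value 68
after step 5 (E write(28)): value 28
after step 6 (G read() → 28): value 28
after step 7 (H read() → 28): value 28
after step 8 (I read() → 28): value 28
after step 9 (F write(63)): value 63

linearizable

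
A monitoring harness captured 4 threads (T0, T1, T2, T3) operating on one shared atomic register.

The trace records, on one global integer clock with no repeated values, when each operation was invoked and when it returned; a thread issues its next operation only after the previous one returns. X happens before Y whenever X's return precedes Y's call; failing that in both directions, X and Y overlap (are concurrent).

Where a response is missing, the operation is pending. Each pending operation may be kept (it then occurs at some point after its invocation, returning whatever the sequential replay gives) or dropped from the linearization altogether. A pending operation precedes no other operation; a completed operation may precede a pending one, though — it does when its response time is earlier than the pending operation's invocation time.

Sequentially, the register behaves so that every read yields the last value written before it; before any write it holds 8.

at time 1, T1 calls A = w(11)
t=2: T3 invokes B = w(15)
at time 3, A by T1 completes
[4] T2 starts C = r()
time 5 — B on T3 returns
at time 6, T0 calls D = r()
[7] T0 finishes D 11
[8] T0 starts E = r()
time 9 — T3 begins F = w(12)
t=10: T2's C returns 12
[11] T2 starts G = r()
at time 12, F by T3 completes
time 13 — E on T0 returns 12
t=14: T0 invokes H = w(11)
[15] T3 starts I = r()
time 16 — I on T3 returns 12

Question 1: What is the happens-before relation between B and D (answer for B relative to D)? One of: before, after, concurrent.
B spans [2,5], D spans [6,7]
resp(B)=5 < inv(D)=6

before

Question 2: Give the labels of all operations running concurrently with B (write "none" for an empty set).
B runs from 2 to 5; window-overlapping ops are concurrent
A [1,3]: concurrent
C [4,10]: concurrent
D [6,7]: after
E [8,13]: after
F [9,12]: after
G [11,…): after
H [14,…): after
I [15,16]: after

A, C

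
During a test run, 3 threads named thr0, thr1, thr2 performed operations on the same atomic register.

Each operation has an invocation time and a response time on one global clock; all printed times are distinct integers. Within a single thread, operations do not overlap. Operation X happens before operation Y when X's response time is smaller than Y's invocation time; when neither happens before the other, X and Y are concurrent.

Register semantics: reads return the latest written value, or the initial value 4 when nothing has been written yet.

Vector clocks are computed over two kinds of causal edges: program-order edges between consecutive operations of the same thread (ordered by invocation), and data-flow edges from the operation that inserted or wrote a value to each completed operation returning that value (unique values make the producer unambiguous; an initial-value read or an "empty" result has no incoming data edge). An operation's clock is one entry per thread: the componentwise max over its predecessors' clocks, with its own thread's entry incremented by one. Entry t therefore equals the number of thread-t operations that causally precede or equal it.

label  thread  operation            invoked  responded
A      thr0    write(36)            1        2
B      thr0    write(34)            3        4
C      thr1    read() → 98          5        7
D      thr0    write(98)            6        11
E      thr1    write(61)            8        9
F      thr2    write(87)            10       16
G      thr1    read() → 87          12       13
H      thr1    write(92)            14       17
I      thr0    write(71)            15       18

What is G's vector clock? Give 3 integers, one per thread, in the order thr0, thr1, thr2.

(3, 3, 1)

no predecessors for F (invoked 10): thr2 increments from zero → (0, 0, 1)
no predecessors for A (invoked 1): thr0 increments from zero → (1, 0, 0)
merge at B (invoked 3): VC(A)=(1, 0, 0), own-thread bump on thr0 → (2, 0, 0)
merge at D (invoked 6): VC(B)=(2, 0, 0), own-thread bump on thr0 → (3, 0, 0)
merge at C (invoked 5): VC(D)=(3, 0, 0), own-thread bump on thr1 → (3, 1, 0)
merge at I (invoked 15): VC(D)=(3, 0, 0), own-thread bump on thr0 → (4, 0, 0)
merge at E (invoked 8): VC(C)=(3, 1, 0), own-thread bump on thr1 → (3, 2, 0)
merge at G (invoked 12): VC(E)=(3, 2, 0), VC(F)=(0, 0, 1), own-thread bump on thr1 → (3, 3, 1)
merge at H (invoked 14): VC(G)=(3, 3, 1), own-thread bump on thr1 → (3, 4, 1)
target: VC(G) = (3, 3, 1)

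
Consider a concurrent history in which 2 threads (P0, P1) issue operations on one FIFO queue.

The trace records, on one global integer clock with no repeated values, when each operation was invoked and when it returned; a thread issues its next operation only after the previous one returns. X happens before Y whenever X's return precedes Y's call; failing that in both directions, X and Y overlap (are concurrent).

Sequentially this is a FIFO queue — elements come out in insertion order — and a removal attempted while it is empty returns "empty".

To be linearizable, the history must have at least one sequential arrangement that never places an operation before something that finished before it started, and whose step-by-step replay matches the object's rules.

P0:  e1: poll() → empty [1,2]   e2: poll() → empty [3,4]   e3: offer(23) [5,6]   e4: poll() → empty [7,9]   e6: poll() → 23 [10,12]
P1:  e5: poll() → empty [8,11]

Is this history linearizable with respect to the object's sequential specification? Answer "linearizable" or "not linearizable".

not linearizable

already the first 11 events (up to e5's response at time 11) admit no linearization; the first 10 still do
real-time-consistent orders of the 5 completed operations: 2 — all fail the FIFO queue replay
including or dropping the 1 pending operation (e6) in any combination fails
sample order e1, e2, e3, e4, e5 (pending dropped) stalls at step 4 — e4 poll() → empty has no legal effect
sample order e1, e2, e3, e5, e4 (pending dropped) stalls at step 4 — e5 poll() → empty has no legal effect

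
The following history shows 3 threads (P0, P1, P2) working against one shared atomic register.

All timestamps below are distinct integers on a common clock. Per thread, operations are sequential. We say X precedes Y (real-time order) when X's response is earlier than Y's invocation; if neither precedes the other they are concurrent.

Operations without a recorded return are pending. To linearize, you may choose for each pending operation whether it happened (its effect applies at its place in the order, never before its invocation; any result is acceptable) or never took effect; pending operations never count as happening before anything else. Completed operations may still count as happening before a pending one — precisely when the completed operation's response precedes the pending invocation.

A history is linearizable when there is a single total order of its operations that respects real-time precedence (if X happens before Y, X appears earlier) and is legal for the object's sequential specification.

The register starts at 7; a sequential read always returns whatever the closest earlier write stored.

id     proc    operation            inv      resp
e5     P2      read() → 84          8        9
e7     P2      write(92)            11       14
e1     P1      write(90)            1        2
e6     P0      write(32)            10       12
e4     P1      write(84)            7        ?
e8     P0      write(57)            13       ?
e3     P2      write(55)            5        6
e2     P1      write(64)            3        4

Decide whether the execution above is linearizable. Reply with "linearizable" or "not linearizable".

linearizable

a witness: e1, e2, e3, e4, e5, e6, e7
after step 1 (e1 write(90)): value 90
after step 2 (e2 write(64)): value 64
after step 3 (e3 write(55)): value 55
after step 4 (e4 write(84) (pending, included)): value 84
after step 5 (e5 read() → 84): value 84
after step 6 (e6 write(32)): value 32
after step 7 (e7 write(92)): value 92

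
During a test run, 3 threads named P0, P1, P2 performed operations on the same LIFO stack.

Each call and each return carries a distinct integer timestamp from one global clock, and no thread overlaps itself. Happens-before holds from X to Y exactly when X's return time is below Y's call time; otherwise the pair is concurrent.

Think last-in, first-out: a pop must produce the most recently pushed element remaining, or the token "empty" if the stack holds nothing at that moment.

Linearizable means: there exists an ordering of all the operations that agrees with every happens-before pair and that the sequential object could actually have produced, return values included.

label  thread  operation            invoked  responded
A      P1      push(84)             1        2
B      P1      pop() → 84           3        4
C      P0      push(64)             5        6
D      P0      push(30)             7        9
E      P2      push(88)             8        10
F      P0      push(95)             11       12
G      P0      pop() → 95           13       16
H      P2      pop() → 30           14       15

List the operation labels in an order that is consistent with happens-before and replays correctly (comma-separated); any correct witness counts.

A, B, C, E, D, F, G, H

after step 1 (A push(84)): stack <84>
after step 2 (B pop() → 84): stack <>
after step 3 (C push(64)): stack <64>
after step 4 (E push(88)): stack <64,88>
after step 5 (D push(30)): stack <64,88,30>
after step 6 (F push(95)): stack <64,88,30,95>
after step 7 (G pop() → 95): stack <64,88,30>
after step 8 (H pop() → 30): stack <64,88>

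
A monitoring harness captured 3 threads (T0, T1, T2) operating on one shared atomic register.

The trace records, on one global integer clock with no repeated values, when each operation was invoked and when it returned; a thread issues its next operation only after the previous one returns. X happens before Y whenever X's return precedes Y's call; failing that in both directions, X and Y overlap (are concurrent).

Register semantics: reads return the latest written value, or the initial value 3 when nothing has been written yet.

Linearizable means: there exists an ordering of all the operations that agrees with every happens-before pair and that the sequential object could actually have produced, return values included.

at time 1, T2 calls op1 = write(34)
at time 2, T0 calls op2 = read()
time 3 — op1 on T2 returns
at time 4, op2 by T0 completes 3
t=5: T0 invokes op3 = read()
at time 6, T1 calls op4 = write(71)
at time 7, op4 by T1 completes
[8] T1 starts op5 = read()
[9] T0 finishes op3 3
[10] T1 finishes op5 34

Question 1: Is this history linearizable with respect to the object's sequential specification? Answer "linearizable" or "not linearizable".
the violation lands at event 9, op3's response at time 9: events 1..8 linearize, events 1..9 do not
checked exhaustively: 4 real-time-consistent orders of 4 completed operations, zero legal atomic register replays
include/drop combinations of the 1 pending operation (op5) were all tried; none helps
one such order, op1, op2, op3, op4 (pending dropped), breaks at step 2 where op2 read() → 3 is illegal
one such order, op1, op2, op4, op3 (pending dropped), breaks at step 2 where op2 read() → 3 is illegal

not linearizable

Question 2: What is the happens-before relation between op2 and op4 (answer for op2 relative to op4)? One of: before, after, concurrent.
Answer: before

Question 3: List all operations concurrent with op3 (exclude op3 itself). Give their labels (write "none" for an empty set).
Answer: op4, op5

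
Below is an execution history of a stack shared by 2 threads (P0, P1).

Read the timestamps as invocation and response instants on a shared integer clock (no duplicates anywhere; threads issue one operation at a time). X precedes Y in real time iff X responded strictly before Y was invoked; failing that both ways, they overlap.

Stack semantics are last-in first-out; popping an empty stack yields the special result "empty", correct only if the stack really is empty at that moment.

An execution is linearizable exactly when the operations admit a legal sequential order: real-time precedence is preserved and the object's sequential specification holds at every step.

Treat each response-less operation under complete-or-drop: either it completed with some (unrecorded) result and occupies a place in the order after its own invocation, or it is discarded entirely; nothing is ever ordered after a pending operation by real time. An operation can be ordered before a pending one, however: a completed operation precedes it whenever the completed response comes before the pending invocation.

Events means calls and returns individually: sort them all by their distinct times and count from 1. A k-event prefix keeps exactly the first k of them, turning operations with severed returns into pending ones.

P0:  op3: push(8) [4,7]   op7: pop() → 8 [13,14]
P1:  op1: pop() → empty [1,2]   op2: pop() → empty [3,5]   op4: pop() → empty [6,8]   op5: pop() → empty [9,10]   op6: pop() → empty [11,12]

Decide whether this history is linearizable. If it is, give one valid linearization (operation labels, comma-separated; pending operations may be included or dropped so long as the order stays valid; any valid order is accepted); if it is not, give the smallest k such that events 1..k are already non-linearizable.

not linearizable — minimal violating prefix: 10 events

cut after 9 events: linearizable; cut after 10 events (op5 responds, time 10): not linearizable
real-time-consistent orders of the 5 completed operations: 3 — all fail the stack replay
for example op1, op2, op3, op4, op5 fails at step 4: op4 pop() → empty is not legal there
for example op1, op2, op4, op3, op5 fails at step 5: op5 pop() → empty is not legal there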